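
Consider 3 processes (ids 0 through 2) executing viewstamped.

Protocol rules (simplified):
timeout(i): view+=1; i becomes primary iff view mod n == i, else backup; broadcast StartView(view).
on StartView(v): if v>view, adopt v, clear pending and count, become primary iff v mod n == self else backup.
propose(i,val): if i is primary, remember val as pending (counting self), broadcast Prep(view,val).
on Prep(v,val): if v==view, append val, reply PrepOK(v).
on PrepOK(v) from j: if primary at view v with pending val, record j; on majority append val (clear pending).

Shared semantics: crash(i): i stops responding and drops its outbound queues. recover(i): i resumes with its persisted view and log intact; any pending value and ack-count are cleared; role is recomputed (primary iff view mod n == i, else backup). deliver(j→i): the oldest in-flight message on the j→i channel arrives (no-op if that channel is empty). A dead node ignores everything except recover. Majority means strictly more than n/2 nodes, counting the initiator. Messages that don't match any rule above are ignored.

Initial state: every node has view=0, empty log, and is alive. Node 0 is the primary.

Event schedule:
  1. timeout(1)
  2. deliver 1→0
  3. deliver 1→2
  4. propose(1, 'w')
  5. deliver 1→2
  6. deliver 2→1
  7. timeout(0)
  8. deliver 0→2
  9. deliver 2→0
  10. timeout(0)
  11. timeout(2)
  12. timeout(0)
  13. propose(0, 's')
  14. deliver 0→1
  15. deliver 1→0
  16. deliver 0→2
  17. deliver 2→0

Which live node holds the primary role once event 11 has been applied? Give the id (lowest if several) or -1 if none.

after 1 — timeout(1): n1:prim/v1/[-]
after 2 — deliver 1→0: n0:back/v1/[-]
after 3 — deliver 1→2: n2:back/v1/[-]
after 4 — propose(1,'w'): ·
after 5 — deliver 1→2: n2:back/v1/[w]
after 6 — deliver 2→1: n1:prim/v1/[w]
after 7 — timeout(0): n0:back/v2/[-]
after 8 — deliver 0→2: n2:prim/v2/[w]
after 9 — deliver 2→0: ·
after 10 — timeout(0): n0:prim/v3/[-]
after 11 — timeout(2): n2:back/v3/[w]

0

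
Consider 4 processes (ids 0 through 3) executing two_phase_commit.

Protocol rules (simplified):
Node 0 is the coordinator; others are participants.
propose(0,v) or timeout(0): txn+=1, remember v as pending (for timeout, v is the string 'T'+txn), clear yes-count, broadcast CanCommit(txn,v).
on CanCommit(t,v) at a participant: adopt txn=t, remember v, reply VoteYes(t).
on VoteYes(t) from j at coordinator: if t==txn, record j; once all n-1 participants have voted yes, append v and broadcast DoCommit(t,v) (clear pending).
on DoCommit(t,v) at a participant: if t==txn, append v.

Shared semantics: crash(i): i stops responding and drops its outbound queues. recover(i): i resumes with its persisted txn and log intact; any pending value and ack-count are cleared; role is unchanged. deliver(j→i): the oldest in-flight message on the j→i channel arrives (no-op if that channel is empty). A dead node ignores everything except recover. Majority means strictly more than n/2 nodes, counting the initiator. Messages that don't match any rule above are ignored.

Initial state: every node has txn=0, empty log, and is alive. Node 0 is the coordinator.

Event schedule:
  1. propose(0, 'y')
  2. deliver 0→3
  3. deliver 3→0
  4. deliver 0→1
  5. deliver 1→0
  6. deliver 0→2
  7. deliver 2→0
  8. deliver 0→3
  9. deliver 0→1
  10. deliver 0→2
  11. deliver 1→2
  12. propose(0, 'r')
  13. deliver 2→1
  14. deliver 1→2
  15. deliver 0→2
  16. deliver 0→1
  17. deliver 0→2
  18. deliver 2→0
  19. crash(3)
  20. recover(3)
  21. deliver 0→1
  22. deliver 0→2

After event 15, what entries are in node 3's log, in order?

y

step 1 propose(0,'y'): 0={coor,t=1,log=-}
step 2 deliver 0→3: 3={part,t=1,log=-}
step 3 deliver 3→0: —
step 4 deliver 0→1: 1={part,t=1,log=-}
step 5 deliver 1→0: —
step 6 deliver 0→2: 2={part,t=1,log=-}
step 7 deliver 2→0: 0={coor,t=1,log=y}
step 8 deliver 0→3: 3={part,t=1,log=y}
step 9 deliver 0→1: 1={part,t=1,log=y}
step 10 deliver 0→2: 2={part,t=1,log=y}
step 11 deliver 1→2: —
step 12 propose(0,'r'): 0={coor,t=2,log=y}
step 13 deliver 2→1: —
step 14 deliver 1→2: —
step 15 deliver 0→2: 2={part,t=2,log=y}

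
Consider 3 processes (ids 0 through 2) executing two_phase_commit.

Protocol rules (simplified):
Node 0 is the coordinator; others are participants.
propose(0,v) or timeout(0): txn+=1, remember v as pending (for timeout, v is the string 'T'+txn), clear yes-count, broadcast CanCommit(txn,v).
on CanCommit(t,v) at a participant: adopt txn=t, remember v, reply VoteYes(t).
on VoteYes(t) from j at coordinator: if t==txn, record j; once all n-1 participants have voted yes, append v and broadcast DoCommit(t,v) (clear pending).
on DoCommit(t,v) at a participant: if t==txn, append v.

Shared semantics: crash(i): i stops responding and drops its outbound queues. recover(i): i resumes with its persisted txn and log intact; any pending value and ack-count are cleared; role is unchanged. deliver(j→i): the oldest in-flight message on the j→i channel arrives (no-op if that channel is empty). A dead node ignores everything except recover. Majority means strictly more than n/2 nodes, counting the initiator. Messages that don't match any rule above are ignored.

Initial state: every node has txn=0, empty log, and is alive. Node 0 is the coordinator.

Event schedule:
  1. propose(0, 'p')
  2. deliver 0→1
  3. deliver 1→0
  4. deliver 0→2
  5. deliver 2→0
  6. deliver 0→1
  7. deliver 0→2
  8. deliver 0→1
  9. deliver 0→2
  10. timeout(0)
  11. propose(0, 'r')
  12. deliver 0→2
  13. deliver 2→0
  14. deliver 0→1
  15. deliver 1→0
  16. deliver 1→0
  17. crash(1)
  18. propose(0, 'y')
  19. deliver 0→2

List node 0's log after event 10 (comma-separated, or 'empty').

p

1. propose(0,'p'):  <0:coor t1 ->
2. deliver 0→1:  <1:part t1 ->
3. deliver 1→0:  nop
4. deliver 0→2:  <2:part t1 ->
5. deliver 2→0:  <0:coor t1 p>
6. deliver 0→1:  <1:part t1 p>
7. deliver 0→2:  <2:part t1 p>
8. deliver 0→1:  nop
9. deliver 0→2:  nop
10. timeout(0):  <0:coor t2 p>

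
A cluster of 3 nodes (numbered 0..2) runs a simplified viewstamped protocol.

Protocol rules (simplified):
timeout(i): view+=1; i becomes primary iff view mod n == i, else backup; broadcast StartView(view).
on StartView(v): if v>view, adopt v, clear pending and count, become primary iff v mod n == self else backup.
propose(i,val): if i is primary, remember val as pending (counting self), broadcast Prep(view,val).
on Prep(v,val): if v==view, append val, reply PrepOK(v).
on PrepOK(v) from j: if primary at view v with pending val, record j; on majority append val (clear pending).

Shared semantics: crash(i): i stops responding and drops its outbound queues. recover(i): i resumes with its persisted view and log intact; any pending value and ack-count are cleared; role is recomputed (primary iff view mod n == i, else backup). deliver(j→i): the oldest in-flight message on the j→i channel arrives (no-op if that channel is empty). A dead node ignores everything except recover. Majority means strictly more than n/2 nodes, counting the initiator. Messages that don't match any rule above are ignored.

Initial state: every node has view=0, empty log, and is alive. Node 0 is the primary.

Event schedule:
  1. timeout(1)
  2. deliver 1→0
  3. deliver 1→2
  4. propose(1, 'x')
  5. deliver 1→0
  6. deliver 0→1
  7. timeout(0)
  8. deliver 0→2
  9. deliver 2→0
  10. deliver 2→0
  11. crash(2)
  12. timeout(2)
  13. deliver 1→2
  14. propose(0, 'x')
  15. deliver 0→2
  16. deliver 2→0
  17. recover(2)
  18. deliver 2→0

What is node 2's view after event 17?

2

after 1 — timeout(1): n1:prim/v1/[-]
after 2 — deliver 1→0: n0:back/v1/[-]
after 3 — deliver 1→2: n2:back/v1/[-]
after 4 — propose(1,'x'): ·
after 5 — deliver 1→0: n0:back/v1/[x]
after 6 — deliver 0→1: n1:prim/v1/[x]
after 7 — timeout(0): n0:back/v2/[x]
after 8 — deliver 0→2: n2:prim/v2/[-]
after 9 — deliver 2→0: ·
after 10 — deliver 2→0: ·
after 11 — crash(2): n2:✗prim/v2/[-]
after 12 — timeout(2): ·
after 13 — deliver 1→2: ·
after 14 — propose(0,'x'): ·
after 15 — deliver 0→2: ·
after 16 — deliver 2→0: ·
after 17 — recover(2): n2:prim/v2/[-]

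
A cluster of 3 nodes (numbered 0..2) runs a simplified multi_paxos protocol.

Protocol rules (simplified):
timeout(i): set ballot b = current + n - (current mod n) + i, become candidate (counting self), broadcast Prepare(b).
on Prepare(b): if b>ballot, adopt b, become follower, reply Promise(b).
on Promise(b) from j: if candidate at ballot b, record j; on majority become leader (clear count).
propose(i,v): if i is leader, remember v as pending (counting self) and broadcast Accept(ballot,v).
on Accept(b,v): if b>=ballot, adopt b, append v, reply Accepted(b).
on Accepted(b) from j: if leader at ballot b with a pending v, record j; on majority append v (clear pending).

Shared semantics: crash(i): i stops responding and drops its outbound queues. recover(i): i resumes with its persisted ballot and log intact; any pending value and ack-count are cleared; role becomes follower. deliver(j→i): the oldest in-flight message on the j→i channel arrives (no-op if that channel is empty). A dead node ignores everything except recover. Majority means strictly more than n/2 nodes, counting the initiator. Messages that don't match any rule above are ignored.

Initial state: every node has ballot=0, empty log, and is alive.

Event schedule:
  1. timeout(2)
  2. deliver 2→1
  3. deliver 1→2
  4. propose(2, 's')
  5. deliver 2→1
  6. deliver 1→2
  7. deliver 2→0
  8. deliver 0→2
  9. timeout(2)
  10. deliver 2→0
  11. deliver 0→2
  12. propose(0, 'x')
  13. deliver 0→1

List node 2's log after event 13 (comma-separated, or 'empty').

s

step 1 timeout(2): 2={cand,b=5,log=-}
step 2 deliver 2→1: 1={foll,b=5,log=-}
step 3 deliver 1→2: 2={lead,b=5,log=-}
step 4 propose(2,'s'): —
step 5 deliver 2→1: 1={foll,b=5,log=s}
step 6 deliver 1→2: 2={lead,b=5,log=s}
step 7 deliver 2→0: 0={foll,b=5,log=-}
step 8 deliver 0→2: —
step 9 timeout(2): 2={cand,b=8,log=s}
step 10 deliver 2→0: 0={foll,b=5,log=s}
step 11 deliver 0→2: —
step 12 propose(0,'x'): —
step 13 deliver 0→1: —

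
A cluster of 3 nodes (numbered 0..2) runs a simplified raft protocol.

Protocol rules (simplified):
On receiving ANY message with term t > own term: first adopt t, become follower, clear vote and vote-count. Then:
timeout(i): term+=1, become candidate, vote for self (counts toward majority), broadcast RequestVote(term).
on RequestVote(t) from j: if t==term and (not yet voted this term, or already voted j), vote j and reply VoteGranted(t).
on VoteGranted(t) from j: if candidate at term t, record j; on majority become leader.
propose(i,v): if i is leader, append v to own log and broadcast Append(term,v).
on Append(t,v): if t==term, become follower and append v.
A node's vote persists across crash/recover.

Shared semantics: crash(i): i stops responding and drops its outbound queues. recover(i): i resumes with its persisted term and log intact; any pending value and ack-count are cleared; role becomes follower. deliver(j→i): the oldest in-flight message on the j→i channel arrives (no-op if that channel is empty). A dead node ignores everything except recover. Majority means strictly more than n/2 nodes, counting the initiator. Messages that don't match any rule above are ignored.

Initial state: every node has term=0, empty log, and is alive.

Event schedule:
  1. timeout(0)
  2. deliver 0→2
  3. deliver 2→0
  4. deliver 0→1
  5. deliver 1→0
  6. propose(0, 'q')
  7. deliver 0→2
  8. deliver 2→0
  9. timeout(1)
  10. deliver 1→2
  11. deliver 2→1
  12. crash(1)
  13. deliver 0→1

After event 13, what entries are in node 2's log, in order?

q

step 1 timeout(0): 0={cand,t=1,log=-}
step 2 deliver 0→2: 2={foll,t=1,log=-}
step 3 deliver 2→0: 0={lead,t=1,log=-}
step 4 deliver 0→1: 1={foll,t=1,log=-}
step 5 deliver 1→0: —
step 6 propose(0,'q'): 0={lead,t=1,log=q}
step 7 deliver 0→2: 2={foll,t=1,log=q}
step 8 deliver 2→0: —
step 9 timeout(1): 1={cand,t=2,log=-}
step 10 deliver 1→2: 2={foll,t=2,log=q}
step 11 deliver 2→1: 1={lead,t=2,log=-}
step 12 crash(1): 1={✗lead,t=2,log=-}
step 13 deliver 0→1: —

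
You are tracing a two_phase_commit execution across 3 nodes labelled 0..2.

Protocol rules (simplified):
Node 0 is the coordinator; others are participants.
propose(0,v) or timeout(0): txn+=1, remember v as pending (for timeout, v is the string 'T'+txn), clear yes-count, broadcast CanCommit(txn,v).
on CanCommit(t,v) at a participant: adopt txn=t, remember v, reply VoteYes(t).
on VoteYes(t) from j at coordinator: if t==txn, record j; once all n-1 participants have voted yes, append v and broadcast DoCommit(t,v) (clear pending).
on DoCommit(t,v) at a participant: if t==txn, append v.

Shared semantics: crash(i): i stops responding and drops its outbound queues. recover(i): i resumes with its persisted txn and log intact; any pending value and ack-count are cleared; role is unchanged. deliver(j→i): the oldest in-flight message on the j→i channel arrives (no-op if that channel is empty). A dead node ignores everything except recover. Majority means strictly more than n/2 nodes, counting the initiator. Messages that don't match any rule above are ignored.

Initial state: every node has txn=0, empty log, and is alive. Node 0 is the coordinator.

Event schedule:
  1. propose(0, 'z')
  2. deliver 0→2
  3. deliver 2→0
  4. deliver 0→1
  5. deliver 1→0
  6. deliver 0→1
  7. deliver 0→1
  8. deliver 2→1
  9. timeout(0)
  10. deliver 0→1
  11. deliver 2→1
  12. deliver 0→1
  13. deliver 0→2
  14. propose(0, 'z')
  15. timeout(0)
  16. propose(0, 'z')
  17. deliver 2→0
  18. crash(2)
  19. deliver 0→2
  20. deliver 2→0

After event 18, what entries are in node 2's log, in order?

z

e1 propose(0,'z'): 0[coor,t=1,-]
e2 deliver 0→2: 2[part,t=1,-]
e3 deliver 2→0: ·
e4 deliver 0→1: 1[part,t=1,-]
e5 deliver 1→0: 0[coor,t=1,z]
e6 deliver 0→1: 1[part,t=1,z]
e7 deliver 0→1: ·
e8 deliver 2→1: ·
e9 timeout(0): 0[coor,t=2,z]
e10 deliver 0→1: 1[part,t=2,z]
e11 deliver 2→1: ·
e12 deliver 0→1: ·
e13 deliver 0→2: 2[part,t=1,z]
e14 propose(0,'z'): 0[coor,t=3,z]
e15 timeout(0): 0[coor,t=4,z]
e16 propose(0,'z'): 0[coor,t=5,z]
e17 deliver 2→0: ·
e18 crash(2): 2[✗part,t=1,z]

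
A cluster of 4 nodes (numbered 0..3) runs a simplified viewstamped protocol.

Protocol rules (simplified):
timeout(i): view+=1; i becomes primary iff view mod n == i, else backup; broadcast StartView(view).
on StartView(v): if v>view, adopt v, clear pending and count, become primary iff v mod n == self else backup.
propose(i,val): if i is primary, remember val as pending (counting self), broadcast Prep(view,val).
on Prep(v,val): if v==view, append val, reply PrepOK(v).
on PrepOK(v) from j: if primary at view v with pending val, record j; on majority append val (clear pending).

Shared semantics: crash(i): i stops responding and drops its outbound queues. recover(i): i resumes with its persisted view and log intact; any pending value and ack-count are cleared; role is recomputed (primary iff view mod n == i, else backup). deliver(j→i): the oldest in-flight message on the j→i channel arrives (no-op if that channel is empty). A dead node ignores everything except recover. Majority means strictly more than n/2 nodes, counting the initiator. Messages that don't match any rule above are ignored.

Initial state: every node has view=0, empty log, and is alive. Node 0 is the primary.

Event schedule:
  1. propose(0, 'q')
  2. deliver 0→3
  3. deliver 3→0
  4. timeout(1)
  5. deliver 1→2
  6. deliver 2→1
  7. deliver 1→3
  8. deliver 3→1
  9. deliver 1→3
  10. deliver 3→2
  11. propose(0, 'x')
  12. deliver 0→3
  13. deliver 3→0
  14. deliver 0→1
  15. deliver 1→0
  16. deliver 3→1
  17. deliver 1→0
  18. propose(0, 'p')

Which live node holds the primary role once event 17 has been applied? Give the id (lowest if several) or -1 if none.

1

e1 propose(0,'q'): ·
e2 deliver 0→3: 3[back,v=0,q]
e3 deliver 3→0: ·
e4 timeout(1): 1[prim,v=1,-]
e5 deliver 1→2: 2[back,v=1,-]
e6 deliver 2→1: ·
e7 deliver 1→3: 3[back,v=1,q]
e8 deliver 3→1: ·
e9 deliver 1→3: ·
e10 deliver 3→2: ·
e11 propose(0,'x'): ·
e12 deliver 0→3: ·
e13 deliver 3→0: ·
e14 deliver 0→1: ·
e15 deliver 1→0: 0[back,v=1,-]
e16 deliver 3→1: ·
e17 deliver 1→0: ·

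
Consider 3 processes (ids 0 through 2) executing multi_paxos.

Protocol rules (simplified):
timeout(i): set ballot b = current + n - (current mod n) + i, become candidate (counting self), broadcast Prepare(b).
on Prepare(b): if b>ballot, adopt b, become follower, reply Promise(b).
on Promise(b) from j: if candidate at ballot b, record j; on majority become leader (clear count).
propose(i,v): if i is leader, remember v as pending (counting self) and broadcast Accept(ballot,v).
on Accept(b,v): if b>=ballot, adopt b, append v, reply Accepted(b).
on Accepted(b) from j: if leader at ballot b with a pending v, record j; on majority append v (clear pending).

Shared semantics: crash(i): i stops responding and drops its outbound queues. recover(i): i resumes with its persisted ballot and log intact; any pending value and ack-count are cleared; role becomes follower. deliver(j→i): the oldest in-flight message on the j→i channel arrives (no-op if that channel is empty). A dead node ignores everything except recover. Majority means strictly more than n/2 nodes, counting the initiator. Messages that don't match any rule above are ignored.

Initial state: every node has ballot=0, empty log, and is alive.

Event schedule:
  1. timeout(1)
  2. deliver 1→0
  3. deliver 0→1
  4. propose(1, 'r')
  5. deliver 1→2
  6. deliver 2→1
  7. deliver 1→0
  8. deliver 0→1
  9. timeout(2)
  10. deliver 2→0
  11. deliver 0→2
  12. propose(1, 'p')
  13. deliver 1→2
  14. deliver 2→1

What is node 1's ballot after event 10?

after 1 — timeout(1): n1:cand/b4/[-]
after 2 — deliver 1→0: n0:foll/b4/[-]
after 3 — deliver 0→1: n1:lead/b4/[-]
after 4 — propose(1,'r'): ·
after 5 — deliver 1→2: n2:foll/b4/[-]
after 6 — deliver 2→1: ·
after 7 — deliver 1→0: n0:foll/b4/[r]
after 8 — deliver 0→1: n1:lead/b4/[r]
after 9 — timeout(2): n2:cand/b8/[-]
after 10 — deliver 2→0: n0:foll/b8/[r]

4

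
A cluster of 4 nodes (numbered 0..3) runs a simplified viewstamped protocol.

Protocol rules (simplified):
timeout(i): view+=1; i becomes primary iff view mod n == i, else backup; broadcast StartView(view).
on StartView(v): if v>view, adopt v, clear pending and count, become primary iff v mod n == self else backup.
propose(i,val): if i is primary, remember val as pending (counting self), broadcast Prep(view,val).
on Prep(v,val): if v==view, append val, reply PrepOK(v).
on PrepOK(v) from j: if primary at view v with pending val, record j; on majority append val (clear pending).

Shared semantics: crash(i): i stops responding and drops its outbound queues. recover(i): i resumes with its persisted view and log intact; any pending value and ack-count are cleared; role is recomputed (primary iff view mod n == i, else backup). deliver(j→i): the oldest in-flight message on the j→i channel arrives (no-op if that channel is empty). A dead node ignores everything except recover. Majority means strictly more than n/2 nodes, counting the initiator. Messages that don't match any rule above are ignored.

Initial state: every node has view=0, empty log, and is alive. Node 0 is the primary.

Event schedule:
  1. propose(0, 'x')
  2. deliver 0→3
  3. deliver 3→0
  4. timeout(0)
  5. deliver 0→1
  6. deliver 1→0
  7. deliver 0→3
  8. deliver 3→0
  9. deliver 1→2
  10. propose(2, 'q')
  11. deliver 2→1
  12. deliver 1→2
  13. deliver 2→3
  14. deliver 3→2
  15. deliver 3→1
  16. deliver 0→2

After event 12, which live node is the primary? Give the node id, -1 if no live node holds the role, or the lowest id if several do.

-1

step 1 propose(0,'x'): —
step 2 deliver 0→3: 3={back,v=0,log=x}
step 3 deliver 3→0: —
step 4 timeout(0): 0={back,v=1,log=-}
step 5 deliver 0→1: 1={back,v=0,log=x}
step 6 deliver 1→0: —
step 7 deliver 0→3: 3={back,v=1,log=x}
step 8 deliver 3→0: —
step 9 deliver 1→2: —
step 10 propose(2,'q'): —
step 11 deliver 2→1: —
step 12 deliver 1→2: —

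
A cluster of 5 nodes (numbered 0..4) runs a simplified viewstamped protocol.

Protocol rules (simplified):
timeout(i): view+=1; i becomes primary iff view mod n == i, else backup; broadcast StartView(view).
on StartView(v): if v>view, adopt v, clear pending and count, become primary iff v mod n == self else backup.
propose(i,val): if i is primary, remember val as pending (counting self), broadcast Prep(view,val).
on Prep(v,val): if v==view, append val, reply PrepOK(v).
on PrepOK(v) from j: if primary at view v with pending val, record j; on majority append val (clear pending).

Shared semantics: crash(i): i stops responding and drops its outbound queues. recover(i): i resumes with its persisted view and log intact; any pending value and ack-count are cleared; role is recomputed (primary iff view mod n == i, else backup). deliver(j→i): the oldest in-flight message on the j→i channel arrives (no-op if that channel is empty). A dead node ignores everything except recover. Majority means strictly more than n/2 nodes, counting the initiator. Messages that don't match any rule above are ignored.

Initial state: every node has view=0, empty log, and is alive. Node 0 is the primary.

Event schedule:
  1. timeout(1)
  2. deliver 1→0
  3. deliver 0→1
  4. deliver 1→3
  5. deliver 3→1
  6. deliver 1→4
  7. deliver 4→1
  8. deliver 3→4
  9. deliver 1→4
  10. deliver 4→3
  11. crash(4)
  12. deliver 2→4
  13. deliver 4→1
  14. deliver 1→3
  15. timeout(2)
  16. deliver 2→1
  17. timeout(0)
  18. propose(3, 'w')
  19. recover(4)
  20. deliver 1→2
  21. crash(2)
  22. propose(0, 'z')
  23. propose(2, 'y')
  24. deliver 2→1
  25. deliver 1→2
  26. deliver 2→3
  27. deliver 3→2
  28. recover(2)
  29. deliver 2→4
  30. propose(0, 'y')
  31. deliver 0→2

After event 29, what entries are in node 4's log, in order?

empty

1. timeout(1):  <1:prim v1 ->
2. deliver 1→0:  <0:back v1 ->
3. deliver 0→1:  nop
4. deliver 1→3:  <3:back v1 ->
5. deliver 3→1:  nop
6. deliver 1→4:  <4:back v1 ->
7. deliver 4→1:  nop
8. deliver 3→4:  nop
9. deliver 1→4:  nop
10. deliver 4→3:  nop
11. crash(4):  <4:✗back v1 ->
12. deliver 2→4:  nop
13. deliver 4→1:  nop
14. deliver 1→3:  nop
15. timeout(2):  <2:back v1 ->
16. deliver 2→1:  nop
17. timeout(0):  <0:back v2 ->
18. propose(3,'w'):  nop
19. recover(4):  <4:back v1 ->
20. deliver 1→2:  nop
21. crash(2):  <2:✗back v1 ->
22. propose(0,'z'):  nop
23. propose(2,'y'):  nop
24. deliver 2→1:  nop
25. deliver 1→2:  nop
26. deliver 2→3:  nop
27. deliver 3→2:  nop
28. recover(2):  <2:back v1 ->
29. deliver 2→4:  nop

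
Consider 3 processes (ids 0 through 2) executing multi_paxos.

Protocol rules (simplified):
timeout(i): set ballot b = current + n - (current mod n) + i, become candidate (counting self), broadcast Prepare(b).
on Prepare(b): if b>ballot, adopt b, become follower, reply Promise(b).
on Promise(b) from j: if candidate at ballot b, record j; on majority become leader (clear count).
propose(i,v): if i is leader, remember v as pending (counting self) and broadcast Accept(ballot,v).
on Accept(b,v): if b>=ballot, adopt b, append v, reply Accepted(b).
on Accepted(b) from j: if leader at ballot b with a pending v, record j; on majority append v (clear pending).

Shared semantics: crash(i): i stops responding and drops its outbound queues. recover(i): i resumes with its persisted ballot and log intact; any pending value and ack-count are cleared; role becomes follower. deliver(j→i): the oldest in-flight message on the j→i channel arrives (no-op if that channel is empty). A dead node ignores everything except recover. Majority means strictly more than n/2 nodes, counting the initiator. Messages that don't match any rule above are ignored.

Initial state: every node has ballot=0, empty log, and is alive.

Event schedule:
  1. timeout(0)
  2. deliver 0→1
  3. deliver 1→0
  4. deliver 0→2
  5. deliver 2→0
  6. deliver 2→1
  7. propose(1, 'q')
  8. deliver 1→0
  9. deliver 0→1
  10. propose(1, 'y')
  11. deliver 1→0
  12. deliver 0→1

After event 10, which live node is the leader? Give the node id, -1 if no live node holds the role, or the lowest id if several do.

step 1 timeout(0): 0={cand,b=3,log=-}
step 2 deliver 0→1: 1={foll,b=3,log=-}
step 3 deliver 1→0: 0={lead,b=3,log=-}
step 4 deliver 0→2: 2={foll,b=3,log=-}
step 5 deliver 2→0: —
step 6 deliver 2→1: —
step 7 propose(1,'q'): —
step 8 deliver 1→0: —
step 9 deliver 0→1: —
step 10 propose(1,'y'): —

0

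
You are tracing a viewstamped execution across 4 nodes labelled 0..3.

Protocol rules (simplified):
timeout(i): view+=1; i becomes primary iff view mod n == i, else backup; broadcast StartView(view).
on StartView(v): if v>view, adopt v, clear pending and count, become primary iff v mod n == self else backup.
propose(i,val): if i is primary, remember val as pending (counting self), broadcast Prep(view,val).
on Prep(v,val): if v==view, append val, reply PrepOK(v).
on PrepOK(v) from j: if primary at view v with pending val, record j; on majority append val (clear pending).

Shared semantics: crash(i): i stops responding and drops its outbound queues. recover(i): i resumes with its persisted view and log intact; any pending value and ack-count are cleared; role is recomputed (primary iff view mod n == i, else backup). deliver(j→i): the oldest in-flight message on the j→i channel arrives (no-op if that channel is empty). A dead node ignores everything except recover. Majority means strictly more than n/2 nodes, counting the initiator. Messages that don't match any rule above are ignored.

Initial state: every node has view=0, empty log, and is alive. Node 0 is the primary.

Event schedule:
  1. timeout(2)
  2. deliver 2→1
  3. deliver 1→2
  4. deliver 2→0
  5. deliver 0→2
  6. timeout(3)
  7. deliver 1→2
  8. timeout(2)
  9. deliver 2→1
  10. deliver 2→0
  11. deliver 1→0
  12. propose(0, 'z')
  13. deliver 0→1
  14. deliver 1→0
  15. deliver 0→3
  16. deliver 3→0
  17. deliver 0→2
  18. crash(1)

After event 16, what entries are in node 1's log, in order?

empty

e1 timeout(2): 2[back,v=1,-]
e2 deliver 2→1: 1[prim,v=1,-]
e3 deliver 1→2: ·
e4 deliver 2→0: 0[back,v=1,-]
e5 deliver 0→2: ·
e6 timeout(3): 3[back,v=1,-]
e7 deliver 1→2: ·
e8 timeout(2): 2[prim,v=2,-]
e9 deliver 2→1: 1[back,v=2,-]
e10 deliver 2→0: 0[back,v=2,-]
e11 deliver 1→0: ·
e12 propose(0,'z'): ·
e13 deliver 0→1: ·
e14 deliver 1→0: ·
e15 deliver 0→3: ·
e16 deliver 3→0: ·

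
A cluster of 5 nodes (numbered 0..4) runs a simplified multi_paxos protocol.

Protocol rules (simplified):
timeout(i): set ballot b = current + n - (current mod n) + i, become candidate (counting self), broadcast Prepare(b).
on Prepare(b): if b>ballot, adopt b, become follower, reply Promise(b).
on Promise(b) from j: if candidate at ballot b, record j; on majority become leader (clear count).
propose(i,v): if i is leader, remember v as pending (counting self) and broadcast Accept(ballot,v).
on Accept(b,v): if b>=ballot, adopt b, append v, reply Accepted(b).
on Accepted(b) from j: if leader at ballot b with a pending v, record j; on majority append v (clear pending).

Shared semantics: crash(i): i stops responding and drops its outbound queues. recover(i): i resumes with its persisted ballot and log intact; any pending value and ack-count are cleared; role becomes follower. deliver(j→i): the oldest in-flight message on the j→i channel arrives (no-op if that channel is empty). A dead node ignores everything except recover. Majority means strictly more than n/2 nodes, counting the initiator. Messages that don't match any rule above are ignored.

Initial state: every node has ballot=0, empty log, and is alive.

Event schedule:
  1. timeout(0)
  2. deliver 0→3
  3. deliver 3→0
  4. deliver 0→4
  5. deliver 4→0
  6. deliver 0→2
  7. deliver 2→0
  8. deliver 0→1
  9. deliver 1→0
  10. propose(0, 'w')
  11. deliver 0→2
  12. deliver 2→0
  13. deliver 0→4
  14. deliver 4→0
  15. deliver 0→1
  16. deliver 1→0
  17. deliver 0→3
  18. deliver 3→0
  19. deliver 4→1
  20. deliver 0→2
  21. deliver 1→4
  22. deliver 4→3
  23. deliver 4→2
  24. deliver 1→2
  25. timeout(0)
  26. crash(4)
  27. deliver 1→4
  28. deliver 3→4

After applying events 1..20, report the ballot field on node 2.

5

after 1 — timeout(0): n0:cand/b5/[-]
after 2 — deliver 0→3: n3:foll/b5/[-]
after 3 — deliver 3→0: ·
after 4 — deliver 0→4: n4:foll/b5/[-]
after 5 — deliver 4→0: n0:lead/b5/[-]
after 6 — deliver 0→2: n2:foll/b5/[-]
after 7 — deliver 2→0: ·
after 8 — deliver 0→1: n1:foll/b5/[-]
after 9 — deliver 1→0: ·
after 10 — propose(0,'w'): ·
after 11 — deliver 0→2: n2:foll/b5/[w]
after 12 — deliver 2→0: ·
after 13 — deliver 0→4: n4:foll/b5/[w]
after 14 — deliver 4→0: n0:lead/b5/[w]
after 15 — deliver 0→1: n1:foll/b5/[w]
after 16 — deliver 1→0: ·
after 17 — deliver 0→3: n3:foll/b5/[w]
after 18 — deliver 3→0: ·
after 19 — deliver 4→1: ·
after 20 — deliver 0→2: ·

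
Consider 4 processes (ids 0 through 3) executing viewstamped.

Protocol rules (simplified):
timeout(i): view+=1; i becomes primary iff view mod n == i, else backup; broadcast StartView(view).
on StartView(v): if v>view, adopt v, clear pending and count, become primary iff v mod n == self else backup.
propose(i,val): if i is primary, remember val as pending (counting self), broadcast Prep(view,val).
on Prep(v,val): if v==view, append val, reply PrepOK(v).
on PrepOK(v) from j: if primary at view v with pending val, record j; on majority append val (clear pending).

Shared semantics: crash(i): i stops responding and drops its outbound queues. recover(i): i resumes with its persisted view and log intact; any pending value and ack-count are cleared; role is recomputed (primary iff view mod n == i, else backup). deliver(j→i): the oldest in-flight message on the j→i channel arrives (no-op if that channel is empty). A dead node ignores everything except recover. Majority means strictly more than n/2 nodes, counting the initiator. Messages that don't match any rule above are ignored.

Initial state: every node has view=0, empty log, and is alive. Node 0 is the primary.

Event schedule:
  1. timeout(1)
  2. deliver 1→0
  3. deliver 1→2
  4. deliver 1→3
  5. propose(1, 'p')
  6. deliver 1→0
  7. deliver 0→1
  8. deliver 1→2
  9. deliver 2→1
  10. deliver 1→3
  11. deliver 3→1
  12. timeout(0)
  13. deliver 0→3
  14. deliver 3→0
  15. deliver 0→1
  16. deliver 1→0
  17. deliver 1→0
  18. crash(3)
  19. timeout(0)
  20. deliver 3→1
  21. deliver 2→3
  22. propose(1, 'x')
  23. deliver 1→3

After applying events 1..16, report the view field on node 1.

2

e1 timeout(1): 1[prim,v=1,-]
e2 deliver 1→0: 0[back,v=1,-]
e3 deliver 1→2: 2[back,v=1,-]
e4 deliver 1→3: 3[back,v=1,-]
e5 propose(1,'p'): ·
e6 deliver 1→0: 0[back,v=1,p]
e7 deliver 0→1: ·
e8 deliver 1→2: 2[back,v=1,p]
e9 deliver 2→1: 1[prim,v=1,p]
e10 deliver 1→3: 3[back,v=1,p]
e11 deliver 3→1: ·
e12 timeout(0): 0[back,v=2,p]
e13 deliver 0→3: 3[back,v=2,p]
e14 deliver 3→0: ·
e15 deliver 0→1: 1[back,v=2,p]
e16 deliver 1→0: ·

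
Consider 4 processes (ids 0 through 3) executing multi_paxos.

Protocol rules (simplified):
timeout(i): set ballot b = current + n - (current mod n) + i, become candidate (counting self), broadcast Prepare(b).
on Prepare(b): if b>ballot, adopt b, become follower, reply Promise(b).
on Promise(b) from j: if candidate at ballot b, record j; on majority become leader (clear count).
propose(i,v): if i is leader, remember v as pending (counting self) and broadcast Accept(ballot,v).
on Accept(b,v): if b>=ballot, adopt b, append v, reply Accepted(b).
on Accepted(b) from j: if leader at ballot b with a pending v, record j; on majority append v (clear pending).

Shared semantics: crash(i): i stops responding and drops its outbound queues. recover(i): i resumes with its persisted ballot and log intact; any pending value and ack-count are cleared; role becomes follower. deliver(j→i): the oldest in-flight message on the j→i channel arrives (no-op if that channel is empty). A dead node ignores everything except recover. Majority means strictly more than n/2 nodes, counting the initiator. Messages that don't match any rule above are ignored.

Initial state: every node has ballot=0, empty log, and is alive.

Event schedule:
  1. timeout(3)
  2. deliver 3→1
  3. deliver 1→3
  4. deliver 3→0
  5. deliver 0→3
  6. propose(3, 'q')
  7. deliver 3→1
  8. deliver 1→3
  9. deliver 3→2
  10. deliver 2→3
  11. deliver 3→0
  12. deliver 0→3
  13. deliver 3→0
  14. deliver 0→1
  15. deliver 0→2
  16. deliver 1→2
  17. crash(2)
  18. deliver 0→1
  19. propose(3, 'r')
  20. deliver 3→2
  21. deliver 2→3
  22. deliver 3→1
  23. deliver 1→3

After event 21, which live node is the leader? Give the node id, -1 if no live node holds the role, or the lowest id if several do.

3

[1] timeout(3) → N3(cand b7 [-])
[2] deliver 3→1 → N1(foll b7 [-])
[3] deliver 1→3 → ∅
[4] deliver 3→0 → N0(foll b7 [-])
[5] deliver 0→3 → N3(lead b7 [-])
[6] propose(3,'q') → ∅
[7] deliver 3→1 → N1(foll b7 [q])
[8] deliver 1→3 → ∅
[9] deliver 3→2 → N2(foll b7 [-])
[10] deliver 2→3 → ∅
[11] deliver 3→0 → N0(foll b7 [q])
[12] deliver 0→3 → N3(lead b7 [q])
[13] deliver 3→0 → ∅
[14] deliver 0→1 → ∅
[15] deliver 0→2 → ∅
[16] deliver 1→2 → ∅
[17] crash(2) → N2(✗foll b7 [-])
[18] deliver 0→1 → ∅
[19] propose(3,'r') → ∅
[20] deliver 3→2 → ∅
[21] deliver 2→3 → ∅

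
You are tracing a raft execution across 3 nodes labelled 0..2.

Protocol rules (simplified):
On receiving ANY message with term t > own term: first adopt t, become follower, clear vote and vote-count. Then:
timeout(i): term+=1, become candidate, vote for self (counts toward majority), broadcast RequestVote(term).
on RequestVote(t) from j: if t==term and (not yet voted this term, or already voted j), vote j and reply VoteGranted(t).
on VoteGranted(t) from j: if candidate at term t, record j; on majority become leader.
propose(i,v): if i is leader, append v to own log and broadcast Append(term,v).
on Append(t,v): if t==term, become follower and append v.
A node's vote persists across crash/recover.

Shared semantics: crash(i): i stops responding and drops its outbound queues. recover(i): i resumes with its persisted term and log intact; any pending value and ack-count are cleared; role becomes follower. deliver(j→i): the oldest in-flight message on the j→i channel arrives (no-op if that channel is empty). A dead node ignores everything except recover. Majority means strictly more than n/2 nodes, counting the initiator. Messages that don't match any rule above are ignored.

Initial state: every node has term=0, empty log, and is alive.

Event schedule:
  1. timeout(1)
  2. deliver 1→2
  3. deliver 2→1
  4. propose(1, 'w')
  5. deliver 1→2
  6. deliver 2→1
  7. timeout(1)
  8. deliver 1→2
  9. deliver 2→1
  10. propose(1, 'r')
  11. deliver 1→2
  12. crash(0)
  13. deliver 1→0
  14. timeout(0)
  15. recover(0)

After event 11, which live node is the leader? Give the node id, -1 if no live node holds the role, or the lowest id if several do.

e1 timeout(1): 1[cand,t=1,-]
e2 deliver 1→2: 2[foll,t=1,-]
e3 deliver 2→1: 1[lead,t=1,-]
e4 propose(1,'w'): 1[lead,t=1,w]
e5 deliver 1→2: 2[foll,t=1,w]
e6 deliver 2→1: ·
e7 timeout(1): 1[cand,t=2,w]
e8 deliver 1→2: 2[foll,t=2,w]
e9 deliver 2→1: 1[lead,t=2,w]
e10 propose(1,'r'): 1[lead,t=2,w,r]
e11 deliver 1→2: 2[foll,t=2,w,r]

1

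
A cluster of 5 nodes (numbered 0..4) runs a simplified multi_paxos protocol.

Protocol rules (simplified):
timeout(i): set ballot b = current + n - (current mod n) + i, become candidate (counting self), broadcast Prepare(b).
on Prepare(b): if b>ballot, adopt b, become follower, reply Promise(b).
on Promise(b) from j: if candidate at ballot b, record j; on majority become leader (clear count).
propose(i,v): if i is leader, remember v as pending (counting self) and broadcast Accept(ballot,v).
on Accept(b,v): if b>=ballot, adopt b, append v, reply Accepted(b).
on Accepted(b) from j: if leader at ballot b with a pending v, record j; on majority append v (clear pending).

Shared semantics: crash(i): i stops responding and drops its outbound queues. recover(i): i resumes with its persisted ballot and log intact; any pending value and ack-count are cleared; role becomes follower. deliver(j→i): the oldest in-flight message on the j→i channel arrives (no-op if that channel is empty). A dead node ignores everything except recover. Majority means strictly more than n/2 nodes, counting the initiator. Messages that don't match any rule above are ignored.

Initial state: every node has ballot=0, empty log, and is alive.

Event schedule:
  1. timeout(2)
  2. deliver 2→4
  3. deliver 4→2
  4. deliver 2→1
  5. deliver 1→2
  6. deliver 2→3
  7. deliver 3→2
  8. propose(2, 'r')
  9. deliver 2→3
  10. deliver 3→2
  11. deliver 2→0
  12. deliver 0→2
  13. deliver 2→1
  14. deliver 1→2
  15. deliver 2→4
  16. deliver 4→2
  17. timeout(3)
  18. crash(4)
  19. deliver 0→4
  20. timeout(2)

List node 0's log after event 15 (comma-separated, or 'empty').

1. timeout(2):  <2:cand b7 ->
2. deliver 2→4:  <4:foll b7 ->
3. deliver 4→2:  nop
4. deliver 2→1:  <1:foll b7 ->
5. deliver 1→2:  <2:lead b7 ->
6. deliver 2→3:  <3:foll b7 ->
7. deliver 3→2:  nop
8. propose(2,'r'):  nop
9. deliver 2→3:  <3:foll b7 r>
10. deliver 3→2:  nop
11. deliver 2→0:  <0:foll b7 ->
12. deliver 0→2:  nop
13. deliver 2→1:  <1:foll b7 r>
14. deliver 1→2:  <2:lead b7 r>
15. deliver 2→4:  <4:foll b7 r>

empty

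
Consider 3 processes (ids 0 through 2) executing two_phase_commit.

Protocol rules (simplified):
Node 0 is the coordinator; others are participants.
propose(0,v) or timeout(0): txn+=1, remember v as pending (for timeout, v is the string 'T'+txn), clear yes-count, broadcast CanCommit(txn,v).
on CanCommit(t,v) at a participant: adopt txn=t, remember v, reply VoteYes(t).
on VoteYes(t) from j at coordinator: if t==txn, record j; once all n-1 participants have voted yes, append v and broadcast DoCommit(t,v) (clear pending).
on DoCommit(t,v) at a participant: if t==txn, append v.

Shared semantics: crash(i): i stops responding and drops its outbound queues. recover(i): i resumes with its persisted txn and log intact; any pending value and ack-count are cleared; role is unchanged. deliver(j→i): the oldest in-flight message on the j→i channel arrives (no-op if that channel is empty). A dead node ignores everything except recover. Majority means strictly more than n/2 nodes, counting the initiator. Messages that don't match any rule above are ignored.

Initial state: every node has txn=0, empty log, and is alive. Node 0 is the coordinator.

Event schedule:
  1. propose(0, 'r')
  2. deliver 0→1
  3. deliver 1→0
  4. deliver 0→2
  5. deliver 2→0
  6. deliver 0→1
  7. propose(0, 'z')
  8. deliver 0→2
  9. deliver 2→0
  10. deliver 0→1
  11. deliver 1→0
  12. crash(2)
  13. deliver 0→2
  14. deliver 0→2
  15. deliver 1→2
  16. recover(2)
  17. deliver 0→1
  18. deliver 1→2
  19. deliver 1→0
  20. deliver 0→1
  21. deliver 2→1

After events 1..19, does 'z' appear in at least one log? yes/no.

step 1 propose(0,'r'): 0={coor,t=1,log=-}
step 2 deliver 0→1: 1={part,t=1,log=-}
step 3 deliver 1→0: —
step 4 deliver 0→2: 2={part,t=1,log=-}
step 5 deliver 2→0: 0={coor,t=1,log=r}
step 6 deliver 0→1: 1={part,t=1,log=r}
step 7 propose(0,'z'): 0={coor,t=2,log=r}
step 8 deliver 0→2: 2={part,t=1,log=r}
step 9 deliver 2→0: —
step 10 deliver 0→1: 1={part,t=2,log=r}
step 11 deliver 1→0: —
step 12 crash(2): 2={✗part,t=1,log=r}
step 13 deliver 0→2: —
step 14 deliver 0→2: —
step 15 deliver 1→2: —
step 16 recover(2): 2={part,t=1,log=r}
step 17 deliver 0→1: —
step 18 deliver 1→2: —
step 19 deliver 1→0: —

no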